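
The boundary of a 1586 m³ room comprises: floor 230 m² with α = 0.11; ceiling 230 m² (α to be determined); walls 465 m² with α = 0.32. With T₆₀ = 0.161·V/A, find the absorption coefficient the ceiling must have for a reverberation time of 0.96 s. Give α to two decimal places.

0.40

Required total absorption A = 0.161·1586/0.96 = 265.99 m².
Absorption from the other surfaces = 230·0.11 + 465·0.32 = 174.10 m², so the ceiling must supply 91.89 m² over 230 m².
α = 91.89/230 = 0.400.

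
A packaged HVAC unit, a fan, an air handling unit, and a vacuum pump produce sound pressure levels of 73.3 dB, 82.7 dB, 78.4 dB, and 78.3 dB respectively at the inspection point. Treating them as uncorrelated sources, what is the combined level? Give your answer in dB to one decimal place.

For uncorrelated sources the intensities add, so convert each level to linear form, sum, and take 10·log₁₀ of the total.
Σ 10^(L/10) = 10^(73.3/10) + 10^(82.7/10) + 10^(78.4/10) + 10^(78.3/10) = 3.444e+08.
L_total = 10·log₁₀(3.444e+08) = 85.37 dB.

85.4 dB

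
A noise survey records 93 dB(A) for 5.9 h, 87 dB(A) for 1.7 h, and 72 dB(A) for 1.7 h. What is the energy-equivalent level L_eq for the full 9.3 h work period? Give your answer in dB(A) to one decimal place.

The energy average is taken in the linear domain: L_eq = 10·log₁₀[(Σ tᵢ·10^(Lᵢ/10))/T], T = 9.3 h.
Σ tᵢ·10^(Lᵢ/10) = 5.9·10^(93/10) + 1.7·10^(87/10) + 1.7·10^(72/10) = 1.265e+10.
L_eq = 10·log₁₀(1.265e+10/9.3) = 91.34 dB(A).

91.3 dB(A)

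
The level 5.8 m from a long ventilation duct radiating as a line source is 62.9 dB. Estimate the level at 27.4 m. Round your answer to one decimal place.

56.2 dB

Cylindrical spreading from a line source gives a 10·log₁₀(r₂/r₁) drop.
L₂ = 62.9 − 10·log₁₀(27.4/5.8) = 62.9 − 6.743 = 56.16 dB.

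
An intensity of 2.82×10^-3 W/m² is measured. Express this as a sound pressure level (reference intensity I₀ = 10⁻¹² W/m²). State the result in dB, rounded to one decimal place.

Dividing by I₀ shifts the exponent by 12: I/I₀ = 2.82×10^9.
L = 10·(0.4502 + 9) = 94.50 dB.

94.5 dB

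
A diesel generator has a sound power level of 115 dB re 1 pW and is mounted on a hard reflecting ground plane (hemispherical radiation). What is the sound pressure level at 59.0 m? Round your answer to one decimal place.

Free-field hemispherical radiation: L_p = L_w − 10·log₁₀(2π·r²), r = 59.0 m.
2π·r² = 2.187e+04 m², 10·log₁₀ of that is 43.399 dB.
L_p = 115 − 43.399 = 71.60 dB.

71.6 dB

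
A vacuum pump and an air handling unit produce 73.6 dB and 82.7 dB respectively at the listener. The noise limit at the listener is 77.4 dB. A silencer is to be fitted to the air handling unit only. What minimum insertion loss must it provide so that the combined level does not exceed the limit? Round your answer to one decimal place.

7.6 dB

The untreated sources together contribute 10^(73.6/10) = 2.291e+07, i.e. 73.60 dB.
To meet 77.4 dB overall, the treated air handling unit may contribute at most 10^(77.4/10) − 2.291e+07 = 3.205e+07, i.e. 75.06 dB.
Required insertion loss = 82.7 − 75.06 = 7.64 dB.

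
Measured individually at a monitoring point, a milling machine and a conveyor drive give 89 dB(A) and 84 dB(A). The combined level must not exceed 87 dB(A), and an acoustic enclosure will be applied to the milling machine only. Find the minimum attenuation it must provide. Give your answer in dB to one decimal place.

Fixed contribution from the other source: Σ 10^(L/10) = 10^(84/10) = 2.512e+08 (84.00 dB(A)).
To meet 87 dB(A) overall, the treated milling machine may contribute at most 10^(87/10) − 2.512e+08 = 2.500e+08, i.e. 83.98 dB(A).
So the milling machine must be reduced from 89 to 83.98 dB(A): IL = 5.02 dB.

5.0 dB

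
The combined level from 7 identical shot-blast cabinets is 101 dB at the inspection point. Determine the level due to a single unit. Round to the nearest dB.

For N identical incoherent sources L_total = L₁ + 10·log₁₀ N, so L₁ = 101 − 10·log₁₀(7) = 101 − 8.451.

93 dB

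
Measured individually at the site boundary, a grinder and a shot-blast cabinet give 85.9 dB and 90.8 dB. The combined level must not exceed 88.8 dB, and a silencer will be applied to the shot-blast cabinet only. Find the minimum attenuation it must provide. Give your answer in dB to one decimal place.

The untreated sources together contribute 10^(85.9/10) = 3.890e+08, i.e. 85.90 dB.
To meet 88.8 dB overall, the treated shot-blast cabinet may contribute at most 10^(88.8/10) − 3.890e+08 = 3.695e+08, i.e. 85.68 dB.
Required insertion loss = 90.8 − 85.68 = 5.12 dB.

5.1 dB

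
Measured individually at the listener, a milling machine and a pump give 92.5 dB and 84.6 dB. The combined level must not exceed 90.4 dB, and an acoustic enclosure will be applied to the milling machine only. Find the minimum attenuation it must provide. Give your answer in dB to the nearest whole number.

3 dB

The untreated sources together contribute 10^(84.6/10) = 2.884e+08, i.e. 84.60 dB.
To meet 90.4 dB overall, the treated milling machine may contribute at most 10^(90.4/10) − 2.884e+08 = 8.081e+08, i.e. 89.07 dB.
Required insertion loss = 92.5 − 89.07 = 3.43 dB.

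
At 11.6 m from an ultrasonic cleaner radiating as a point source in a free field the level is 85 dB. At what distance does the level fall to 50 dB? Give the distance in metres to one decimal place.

652.3 m

Point-source spreading drops the level by 20·log₁₀(r₂/r₁); inverting, r₂/r₁ = 10^(ΔL/20).
r₂ = 11.6·10^((85−50)/20) = 11.6·10^(35.0/20) = 652.32 m.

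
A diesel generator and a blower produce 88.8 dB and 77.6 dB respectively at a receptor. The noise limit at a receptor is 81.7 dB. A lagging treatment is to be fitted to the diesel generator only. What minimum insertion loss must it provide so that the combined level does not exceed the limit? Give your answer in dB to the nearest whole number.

Fixed contribution from the other source: Σ 10^(L/10) = 10^(77.6/10) = 5.754e+07 (77.60 dB).
The limit corresponds to 10^(81.7/10) = 1.479e+08; subtracting the fixed part leaves 9.037e+07 for the diesel generator, i.e. 79.56 dB.
Required insertion loss = 88.8 − 79.56 = 9.24 dB.

9 dB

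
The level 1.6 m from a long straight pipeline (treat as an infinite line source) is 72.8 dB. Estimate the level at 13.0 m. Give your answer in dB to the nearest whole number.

64 dB

Line-source attenuation: ΔL = 10·log₁₀(r₂/r₁) = 10·log₁₀(13.0/1.6) = 9.098 dB.
L₂ = 72.8 − 10·log₁₀(13.0/1.6) = 72.8 − 9.098 = 63.70 dB.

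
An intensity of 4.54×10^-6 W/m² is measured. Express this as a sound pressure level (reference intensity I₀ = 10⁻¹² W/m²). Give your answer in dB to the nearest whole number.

67 dB

I/I₀ = 4.54×10^-6/10⁻¹² = 4.54×10^6, and L = 10·log₁₀(I/I₀).
L = 10·(0.6571 + 6) = 66.57 dB.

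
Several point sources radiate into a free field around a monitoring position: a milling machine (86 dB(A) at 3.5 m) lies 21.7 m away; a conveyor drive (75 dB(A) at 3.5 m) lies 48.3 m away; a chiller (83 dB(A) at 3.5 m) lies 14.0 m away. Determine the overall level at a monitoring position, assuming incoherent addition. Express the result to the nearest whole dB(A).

Apply inverse-square spreading to bring every level to the receiver, then sum 10^(L/10).
milling machine: 86 − 20·log₁₀(21.7/3.5) = 86 − 15.85 = 70.15 dB(A).
conveyor drive: 75 − 20·log₁₀(48.3/3.5) = 75 − 22.80 = 52.20 dB(A).
chiller: 83 − 20·log₁₀(14.0/3.5) = 83 − 12.04 = 70.96 dB(A).
Σ 10^(L/10) = 2.299e+07 → L_total = 10·log₁₀(2.299e+07) = 73.62 dB(A).

74 dB(A)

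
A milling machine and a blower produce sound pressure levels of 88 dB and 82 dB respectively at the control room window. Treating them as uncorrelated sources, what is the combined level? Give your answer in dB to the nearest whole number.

89 dB

Incoherent sources combine by intensity addition: L_total = 10·log₁₀(Σ 10^(L_i/10)).
Σ 10^(L/10) = 10^(88/10) + 10^(82/10) = 7.894e+08.
L_total = 10·log₁₀(7.894e+08) = 88.97 dB.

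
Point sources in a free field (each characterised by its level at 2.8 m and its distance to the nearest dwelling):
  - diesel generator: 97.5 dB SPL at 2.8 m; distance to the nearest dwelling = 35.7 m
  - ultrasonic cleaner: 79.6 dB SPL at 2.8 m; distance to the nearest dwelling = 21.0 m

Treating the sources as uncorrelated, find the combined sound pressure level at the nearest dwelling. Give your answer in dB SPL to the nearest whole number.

76 dB SPL

Propagate each source to the receiver with L = L_ref − 20·log₁₀(r/r_ref), then add intensities.
diesel generator: 97.5 − 20·log₁₀(35.7/2.8) = 97.5 − 22.11 = 75.39 dB SPL.
ultrasonic cleaner: 79.6 − 20·log₁₀(21.0/2.8) = 79.6 − 17.50 = 62.10 dB SPL.
Σ 10^(L/10) = 3.621e+07 → L_total = 10·log₁₀(3.621e+07) = 75.59 dB SPL.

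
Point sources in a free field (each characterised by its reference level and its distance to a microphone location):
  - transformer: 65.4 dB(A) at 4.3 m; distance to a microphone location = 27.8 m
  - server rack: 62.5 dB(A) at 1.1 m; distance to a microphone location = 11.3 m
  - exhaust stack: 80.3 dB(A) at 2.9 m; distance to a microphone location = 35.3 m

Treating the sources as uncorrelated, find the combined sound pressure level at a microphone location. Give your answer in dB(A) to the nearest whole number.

First find each source's level at the receiver (point-source: −20·log₁₀(r/r_ref)), then combine on an intensity basis.
transformer: 65.4 − 20·log₁₀(27.8/4.3) = 65.4 − 16.21 = 49.19 dB(A).
server rack: 62.5 − 20·log₁₀(11.3/1.1) = 62.5 − 20.23 = 42.27 dB(A).
exhaust stack: 80.3 − 20·log₁₀(35.3/2.9) = 80.3 − 21.71 = 58.59 dB(A).
Σ 10^(L/10) = 8.230e+05 → L_total = 10·log₁₀(8.230e+05) = 59.15 dB(A).

59 dB(A)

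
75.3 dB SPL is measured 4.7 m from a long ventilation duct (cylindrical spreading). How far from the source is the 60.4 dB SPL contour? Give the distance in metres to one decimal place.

For a line source L₁ − L₂ = 10·log₁₀(r₂/r₁), so r₂ = r₁·10^((L₁−L₂)/10).
r₂ = 4.7·10^((75.3−60.4)/10) = 4.7·10^(14.9/10) = 145.24 m.

145.2 m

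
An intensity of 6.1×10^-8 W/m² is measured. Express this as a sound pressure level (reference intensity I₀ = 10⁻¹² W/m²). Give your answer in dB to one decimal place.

L = 10·log₁₀(I/I₀) = 10·log₁₀(6.1×10^-8/10⁻¹²) = 10·log₁₀(6.1×10^4).
L = 10·(0.7853 + 4) = 47.85 dB.

47.9 dB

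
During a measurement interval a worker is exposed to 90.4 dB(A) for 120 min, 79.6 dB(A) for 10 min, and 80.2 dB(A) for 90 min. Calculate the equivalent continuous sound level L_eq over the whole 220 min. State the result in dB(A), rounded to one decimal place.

88.1 dB(A)

The energy average is taken in the linear domain: L_eq = 10·log₁₀[(Σ tᵢ·10^(Lᵢ/10))/T], T = 220 min.
Σ tᵢ·10^(Lᵢ/10) = 120·10^(90.4/10) + 10·10^(79.6/10) + 90·10^(80.2/10) = 1.419e+11.
L_eq = 10·log₁₀(1.419e+11/220) = 88.10 dB(A).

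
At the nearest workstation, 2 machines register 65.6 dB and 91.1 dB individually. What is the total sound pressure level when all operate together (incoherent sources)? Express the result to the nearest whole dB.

91 dB

For uncorrelated sources the intensities add, so convert each level to linear form, sum, and take 10·log₁₀ of the total.
Σ 10^(L/10) = 10^(65.6/10) + 10^(91.1/10) = 1.292e+09.
L_total = 10·log₁₀(1.292e+09) = 91.11 dB.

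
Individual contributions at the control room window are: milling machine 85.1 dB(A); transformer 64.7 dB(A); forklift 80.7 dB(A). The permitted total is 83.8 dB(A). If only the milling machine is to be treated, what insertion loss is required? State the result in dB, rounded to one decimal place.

4.3 dB

Everything except the milling machine sums to 10^(64.7/10) + 10^(80.7/10) = 1.204e+08 in linear terms, 80.81 dB(A).
The limit corresponds to 10^(83.8/10) = 2.399e+08; subtracting the fixed part leaves 1.194e+08 for the milling machine, i.e. 80.77 dB(A).
So the milling machine must be reduced from 85.1 to 80.77 dB(A): IL = 4.33 dB.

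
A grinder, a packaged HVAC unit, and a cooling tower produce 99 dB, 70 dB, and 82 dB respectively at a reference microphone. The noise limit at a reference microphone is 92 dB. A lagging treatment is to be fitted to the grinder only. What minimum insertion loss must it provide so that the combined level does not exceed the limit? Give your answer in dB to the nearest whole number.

7 dB

Everything except the grinder sums to 10^(70/10) + 10^(82/10) = 1.685e+08 in linear terms, 82.27 dB.
The limit corresponds to 10^(92/10) = 1.585e+09; subtracting the fixed part leaves 1.416e+09 for the grinder, i.e. 91.51 dB.
So the grinder must be reduced from 99 to 91.51 dB: IL = 7.49 dB.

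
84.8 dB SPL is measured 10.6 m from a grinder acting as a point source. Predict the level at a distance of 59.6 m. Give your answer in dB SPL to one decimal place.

Point-source attenuation: ΔL = 20·log₁₀(r₂/r₁) = 20·log₁₀(59.6/10.6) = 14.999 dB.
L₂ = 84.8 − 20·log₁₀(59.6/10.6) = 84.8 − 14.999 = 69.80 dB SPL.

69.8 dB SPL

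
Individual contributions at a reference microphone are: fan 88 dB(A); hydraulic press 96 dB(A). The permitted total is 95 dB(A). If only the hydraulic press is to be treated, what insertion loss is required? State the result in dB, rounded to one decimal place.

The untreated sources together contribute 10^(88/10) = 6.310e+08, i.e. 88.00 dB(A).
The limit corresponds to 10^(95/10) = 3.162e+09; subtracting the fixed part leaves 2.531e+09 for the hydraulic press, i.e. 94.03 dB(A).
So the hydraulic press must be reduced from 96 to 94.03 dB(A): IL = 1.97 dB.

2.0 dB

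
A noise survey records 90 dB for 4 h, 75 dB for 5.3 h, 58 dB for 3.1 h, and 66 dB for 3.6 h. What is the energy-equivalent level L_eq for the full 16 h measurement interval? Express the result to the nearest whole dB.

The energy average is taken in the linear domain: L_eq = 10·log₁₀[(Σ tᵢ·10^(Lᵢ/10))/T], T = 16 h.
Σ tᵢ·10^(Lᵢ/10) = 4·10^(90/10) + 5.3·10^(75/10) + 3.1·10^(58/10) + 3.6·10^(66/10) = 4.184e+09.
L_eq = 10·log₁₀(4.184e+09/16) = 84.17 dB.

84 dB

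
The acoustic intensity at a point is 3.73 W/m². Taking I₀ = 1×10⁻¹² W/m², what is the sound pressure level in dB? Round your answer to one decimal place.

125.7 dB

L = 10·log₁₀(I/I₀) = 10·log₁₀(3.73/10⁻¹²) = 10·log₁₀(3.73×10^12).
L = 10·(0.5717 + 12) = 125.72 dB.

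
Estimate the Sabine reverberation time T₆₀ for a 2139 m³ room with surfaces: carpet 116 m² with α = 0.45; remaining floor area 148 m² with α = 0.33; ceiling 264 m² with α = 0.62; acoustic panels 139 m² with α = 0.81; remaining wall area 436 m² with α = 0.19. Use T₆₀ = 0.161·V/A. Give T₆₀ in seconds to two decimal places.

Summing Sᵢαᵢ: 116·0.45 + 148·0.33 + 264·0.62 + 139·0.81 + 436·0.19 = 460.15 m².
T₆₀ = 0.161·V/A = 0.161·2139/460.15 = 0.748 s.

0.75 s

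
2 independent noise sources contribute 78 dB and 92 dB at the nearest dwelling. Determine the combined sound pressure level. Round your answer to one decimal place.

92.2 dB

Incoherent sources combine by intensity addition: L_total = 10·log₁₀(Σ 10^(L_i/10)).
Σ 10^(L/10) = 10^(78/10) + 10^(92/10) = 1.648e+09.
L_total = 10·log₁₀(1.648e+09) = 92.17 dB.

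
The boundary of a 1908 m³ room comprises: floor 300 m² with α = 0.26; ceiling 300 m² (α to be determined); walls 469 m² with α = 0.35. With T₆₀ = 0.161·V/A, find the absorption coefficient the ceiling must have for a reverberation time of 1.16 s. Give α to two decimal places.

0.08

Required total absorption A = 0.161·1908/1.16 = 264.82 m².
Absorption from the other surfaces = 300·0.26 + 469·0.35 = 242.15 m², so the ceiling must supply 22.67 m² over 300 m².
α = 22.67/300 = 0.076.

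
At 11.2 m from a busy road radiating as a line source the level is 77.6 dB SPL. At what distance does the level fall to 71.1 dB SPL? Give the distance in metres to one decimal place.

For a line source L₁ − L₂ = 10·log₁₀(r₂/r₁), so r₂ = r₁·10^((L₁−L₂)/10).
r₂ = 11.2·10^((77.6−71.1)/10) = 11.2·10^(6.5/10) = 50.03 m.

50.0 m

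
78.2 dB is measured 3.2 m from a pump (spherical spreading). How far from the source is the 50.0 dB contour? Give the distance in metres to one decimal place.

82.3 m

For a point source L₁ − L₂ = 20·log₁₀(r₂/r₁), so r₂ = r₁·10^((L₁−L₂)/20).
r₂ = 3.2·10^((78.2−50.0)/20) = 3.2·10^(28.2/20) = 82.25 m.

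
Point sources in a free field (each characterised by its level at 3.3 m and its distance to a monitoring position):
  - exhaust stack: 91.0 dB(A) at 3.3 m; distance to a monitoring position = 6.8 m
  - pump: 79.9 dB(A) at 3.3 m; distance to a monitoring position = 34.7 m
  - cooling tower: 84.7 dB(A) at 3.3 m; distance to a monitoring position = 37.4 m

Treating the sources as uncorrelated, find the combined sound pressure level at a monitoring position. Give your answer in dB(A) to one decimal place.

Apply inverse-square spreading to bring every level to the receiver, then sum 10^(L/10).
exhaust stack: 91.0 − 20·log₁₀(6.8/3.3) = 91.0 − 6.28 = 84.72 dB(A).
pump: 79.9 − 20·log₁₀(34.7/3.3) = 79.9 − 20.44 = 59.46 dB(A).
cooling tower: 84.7 − 20·log₁₀(37.4/3.3) = 84.7 − 21.09 = 63.61 dB(A).
Σ 10^(L/10) = 2.997e+08 → L_total = 10·log₁₀(2.997e+08) = 84.77 dB(A).

84.8 dB(A)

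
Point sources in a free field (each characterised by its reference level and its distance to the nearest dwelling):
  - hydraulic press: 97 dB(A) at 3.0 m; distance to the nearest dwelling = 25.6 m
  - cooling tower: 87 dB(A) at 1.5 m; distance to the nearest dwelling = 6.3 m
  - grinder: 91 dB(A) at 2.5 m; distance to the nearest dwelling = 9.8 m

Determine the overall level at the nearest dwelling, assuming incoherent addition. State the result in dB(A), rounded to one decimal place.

82.5 dB(A)

First find each source's level at the receiver (point-source: −20·log₁₀(r/r_ref)), then combine on an intensity basis.
hydraulic press: 97 − 20·log₁₀(25.6/3.0) = 97 − 18.62 = 78.38 dB(A).
cooling tower: 87 − 20·log₁₀(6.3/1.5) = 87 − 12.46 = 74.54 dB(A).
grinder: 91 − 20·log₁₀(9.8/2.5) = 91 − 11.87 = 79.13 dB(A).
Σ 10^(L/10) = 1.792e+08 → L_total = 10·log₁₀(1.792e+08) = 82.53 dB(A).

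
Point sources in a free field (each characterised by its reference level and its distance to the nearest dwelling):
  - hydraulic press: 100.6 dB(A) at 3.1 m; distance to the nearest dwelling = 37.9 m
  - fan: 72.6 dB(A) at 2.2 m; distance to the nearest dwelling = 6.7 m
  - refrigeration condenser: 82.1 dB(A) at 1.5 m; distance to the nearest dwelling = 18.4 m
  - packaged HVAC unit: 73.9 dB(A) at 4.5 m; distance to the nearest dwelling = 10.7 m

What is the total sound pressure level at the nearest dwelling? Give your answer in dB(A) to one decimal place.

Propagate each source to the receiver with L = L_ref − 20·log₁₀(r/r_ref), then add intensities.
hydraulic press: 100.6 − 20·log₁₀(37.9/3.1) = 100.6 − 21.75 = 78.85 dB(A).
fan: 72.6 − 20·log₁₀(6.7/2.2) = 72.6 − 9.67 = 62.93 dB(A).
refrigeration condenser: 82.1 − 20·log₁₀(18.4/1.5) = 82.1 − 21.77 = 60.33 dB(A).
packaged HVAC unit: 73.9 − 20·log₁₀(10.7/4.5) = 73.9 − 7.52 = 66.38 dB(A).
Σ 10^(L/10) = 8.420e+07 → L_total = 10·log₁₀(8.420e+07) = 79.25 dB(A).

79.3 dB(A)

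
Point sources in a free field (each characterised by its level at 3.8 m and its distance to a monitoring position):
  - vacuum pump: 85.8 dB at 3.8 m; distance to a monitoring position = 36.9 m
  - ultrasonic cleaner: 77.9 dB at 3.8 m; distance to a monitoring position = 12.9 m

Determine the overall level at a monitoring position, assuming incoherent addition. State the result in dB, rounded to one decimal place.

69.7 dB

Apply inverse-square spreading to bring every level to the receiver, then sum 10^(L/10).
vacuum pump: 85.8 − 20·log₁₀(36.9/3.8) = 85.8 − 19.74 = 66.06 dB.
ultrasonic cleaner: 77.9 − 20·log₁₀(12.9/3.8) = 77.9 − 10.62 = 67.28 dB.
Σ 10^(L/10) = 9.382e+06 → L_total = 10·log₁₀(9.382e+06) = 69.72 dB.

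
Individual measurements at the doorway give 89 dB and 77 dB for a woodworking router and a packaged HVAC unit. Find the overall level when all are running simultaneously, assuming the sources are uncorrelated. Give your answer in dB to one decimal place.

89.3 dB

For uncorrelated sources the intensities add, so convert each level to linear form, sum, and take 10·log₁₀ of the total.
Σ 10^(L/10) = 10^(89/10) + 10^(77/10) = 8.444e+08.
L_total = 10·log₁₀(8.444e+08) = 89.27 dB.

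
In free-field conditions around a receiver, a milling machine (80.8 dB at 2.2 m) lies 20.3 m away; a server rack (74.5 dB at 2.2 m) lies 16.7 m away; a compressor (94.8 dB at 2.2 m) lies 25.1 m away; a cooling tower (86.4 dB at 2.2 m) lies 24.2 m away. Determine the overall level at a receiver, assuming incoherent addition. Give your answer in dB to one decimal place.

Propagate each source to the receiver with L = L_ref − 20·log₁₀(r/r_ref), then add intensities.
milling machine: 80.8 − 20·log₁₀(20.3/2.2) = 80.8 − 19.30 = 61.50 dB.
server rack: 74.5 − 20·log₁₀(16.7/2.2) = 74.5 − 17.61 = 56.89 dB.
compressor: 94.8 − 20·log₁₀(25.1/2.2) = 94.8 − 21.15 = 73.65 dB.
cooling tower: 86.4 − 20·log₁₀(24.2/2.2) = 86.4 − 20.83 = 65.57 dB.
Σ 10^(L/10) = 2.871e+07 → L_total = 10·log₁₀(2.871e+07) = 74.58 dB.

74.6 dB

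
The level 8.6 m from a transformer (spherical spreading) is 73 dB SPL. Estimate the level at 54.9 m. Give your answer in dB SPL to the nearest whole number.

57 dB SPL

Spherical spreading from a point source gives a 20·log₁₀(r₂/r₁) drop.
L₂ = 73 − 20·log₁₀(54.9/8.6) = 73 − 16.101 = 56.90 dB SPL.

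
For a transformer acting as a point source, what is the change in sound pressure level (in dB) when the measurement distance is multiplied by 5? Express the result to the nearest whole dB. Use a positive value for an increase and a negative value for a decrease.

-14 dB

With spherical spreading the level changes by −20·log₁₀(r₂/r₁).
ΔL = −20·log₁₀(5) = -13.98 dB.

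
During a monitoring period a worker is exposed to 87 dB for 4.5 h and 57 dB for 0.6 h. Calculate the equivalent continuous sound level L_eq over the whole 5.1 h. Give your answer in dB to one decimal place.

The energy average is taken in the linear domain: L_eq = 10·log₁₀[(Σ tᵢ·10^(Lᵢ/10))/T], T = 5.1 h.
Σ tᵢ·10^(Lᵢ/10) = 4.5·10^(87/10) + 0.6·10^(57/10) = 2.256e+09.
L_eq = 10·log₁₀(2.256e+09/5.1) = 86.46 dB.

86.5 dB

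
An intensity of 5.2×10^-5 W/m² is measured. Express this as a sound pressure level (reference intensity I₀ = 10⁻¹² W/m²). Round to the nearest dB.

77 dB

Dividing by I₀ shifts the exponent by 12: I/I₀ = 5.2×10^7.
L = 10·(0.7160 + 7) = 77.16 dB.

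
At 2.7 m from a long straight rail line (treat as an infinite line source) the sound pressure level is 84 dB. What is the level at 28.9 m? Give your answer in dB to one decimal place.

For a line source, L₂ = L₁ − 10·log₁₀(r₂/r₁).
L₂ = 84 − 10·log₁₀(28.9/2.7) = 84 − 10.295 = 73.70 dB.

73.7 dB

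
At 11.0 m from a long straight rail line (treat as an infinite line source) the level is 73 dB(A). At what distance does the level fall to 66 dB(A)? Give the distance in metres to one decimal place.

55.1 m

For a line source L₁ − L₂ = 10·log₁₀(r₂/r₁), so r₂ = r₁·10^((L₁−L₂)/10).
r₂ = 11.0·10^((73−66)/10) = 11.0·10^(7.0/10) = 55.13 m.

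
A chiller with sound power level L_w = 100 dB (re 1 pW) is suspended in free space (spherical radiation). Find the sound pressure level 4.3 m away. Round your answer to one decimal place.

L_p = L_w − 10·log₁₀(4π·r²) with r = 4.3 m.
4π·r² = 232.4 m², 10·log₁₀ of that is 23.661 dB.
L_p = 100 − 23.661 = 76.34 dB.

76.3 dB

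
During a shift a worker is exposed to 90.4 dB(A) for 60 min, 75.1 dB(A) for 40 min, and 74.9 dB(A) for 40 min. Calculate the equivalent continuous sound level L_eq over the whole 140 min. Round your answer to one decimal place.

86.9 dB(A)

The energy average is taken in the linear domain: L_eq = 10·log₁₀[(Σ tᵢ·10^(Lᵢ/10))/T], T = 140 min.
Σ tᵢ·10^(Lᵢ/10) = 60·10^(90.4/10) + 40·10^(75.1/10) + 40·10^(74.9/10) = 6.832e+10.
L_eq = 10·log₁₀(6.832e+10/140) = 86.88 dB(A).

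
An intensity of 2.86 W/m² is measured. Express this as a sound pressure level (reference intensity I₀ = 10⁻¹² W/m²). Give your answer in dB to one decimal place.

Dividing by I₀ shifts the exponent by 12: I/I₀ = 2.86×10^12.
L = 10·(0.4564 + 12) = 124.56 dB.

124.6 dB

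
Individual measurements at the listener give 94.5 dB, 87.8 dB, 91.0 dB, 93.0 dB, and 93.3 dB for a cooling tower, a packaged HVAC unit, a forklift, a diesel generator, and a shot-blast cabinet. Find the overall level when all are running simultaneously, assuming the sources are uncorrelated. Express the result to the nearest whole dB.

99 dB

Incoherent sources combine by intensity addition: L_total = 10·log₁₀(Σ 10^(L_i/10)).
Σ 10^(L/10) = 10^(94.5/10) + 10^(87.8/10) + 10^(91.0/10) + 10^(93.0/10) + 10^(93.3/10) = 8.813e+09.
L_total = 10·log₁₀(8.813e+09) = 99.45 dB.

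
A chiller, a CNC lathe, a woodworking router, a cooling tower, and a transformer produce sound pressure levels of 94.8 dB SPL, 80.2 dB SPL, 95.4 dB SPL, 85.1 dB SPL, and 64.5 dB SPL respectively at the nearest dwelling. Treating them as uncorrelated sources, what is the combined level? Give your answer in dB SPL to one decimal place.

Incoherent sources combine by intensity addition: L_total = 10·log₁₀(Σ 10^(L_i/10)).
Σ 10^(L/10) = 10^(94.8/10) + 10^(80.2/10) + 10^(95.4/10) + 10^(85.1/10) + 10^(64.5/10) = 6.918e+09.
L_total = 10·log₁₀(6.918e+09) = 98.40 dB SPL.

98.4 dB SPL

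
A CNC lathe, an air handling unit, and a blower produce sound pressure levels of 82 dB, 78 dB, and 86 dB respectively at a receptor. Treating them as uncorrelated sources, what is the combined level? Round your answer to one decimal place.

For uncorrelated sources the intensities add, so convert each level to linear form, sum, and take 10·log₁₀ of the total.
Σ 10^(L/10) = 10^(82/10) + 10^(78/10) + 10^(86/10) = 6.197e+08.
L_total = 10·log₁₀(6.197e+08) = 87.92 dB.

87.9 dB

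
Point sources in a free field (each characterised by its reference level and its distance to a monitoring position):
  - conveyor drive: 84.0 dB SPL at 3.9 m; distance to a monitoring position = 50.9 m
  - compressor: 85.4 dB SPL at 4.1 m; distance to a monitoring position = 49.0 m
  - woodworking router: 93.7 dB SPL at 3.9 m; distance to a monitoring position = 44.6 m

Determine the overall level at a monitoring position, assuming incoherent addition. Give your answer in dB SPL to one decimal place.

73.4 dB SPL

Apply inverse-square spreading to bring every level to the receiver, then sum 10^(L/10).
conveyor drive: 84.0 − 20·log₁₀(50.9/3.9) = 84.0 − 22.31 = 61.69 dB SPL.
compressor: 85.4 − 20·log₁₀(49.0/4.1) = 85.4 − 21.55 = 63.85 dB SPL.
woodworking router: 93.7 − 20·log₁₀(44.6/3.9) = 93.7 − 21.17 = 72.53 dB SPL.
Σ 10^(L/10) = 2.183e+07 → L_total = 10·log₁₀(2.183e+07) = 73.39 dB SPL.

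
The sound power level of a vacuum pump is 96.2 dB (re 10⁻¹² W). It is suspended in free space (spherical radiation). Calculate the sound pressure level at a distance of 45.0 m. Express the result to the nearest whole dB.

52 dB

Free-field spherical radiation: L_p = L_w − 10·log₁₀(4π·r²), r = 45.0 m.
4π·r² = 2.545e+04 m², 10·log₁₀ of that is 44.056 dB.
L_p = 96.2 − 44.056 = 52.14 dB.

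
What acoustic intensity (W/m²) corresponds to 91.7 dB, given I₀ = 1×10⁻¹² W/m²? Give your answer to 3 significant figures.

L = 10·log₁₀(I/I₀) ⇒ I = I₀·10^(L/10) = 10⁻¹² × 10^9.17.

0.00148 W/m²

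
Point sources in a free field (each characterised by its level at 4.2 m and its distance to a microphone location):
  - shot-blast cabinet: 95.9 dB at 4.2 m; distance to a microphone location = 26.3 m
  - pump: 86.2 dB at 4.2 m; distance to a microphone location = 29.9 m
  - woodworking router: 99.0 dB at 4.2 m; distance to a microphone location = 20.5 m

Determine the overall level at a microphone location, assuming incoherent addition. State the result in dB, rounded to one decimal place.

Apply inverse-square spreading to bring every level to the receiver, then sum 10^(L/10).
shot-blast cabinet: 95.9 − 20·log₁₀(26.3/4.2) = 95.9 − 15.93 = 79.97 dB.
pump: 86.2 − 20·log₁₀(29.9/4.2) = 86.2 − 17.05 = 69.15 dB.
woodworking router: 99.0 − 20·log₁₀(20.5/4.2) = 99.0 − 13.77 = 85.23 dB.
Σ 10^(L/10) = 4.409e+08 → L_total = 10·log₁₀(4.409e+08) = 86.44 dB.

86.4 dB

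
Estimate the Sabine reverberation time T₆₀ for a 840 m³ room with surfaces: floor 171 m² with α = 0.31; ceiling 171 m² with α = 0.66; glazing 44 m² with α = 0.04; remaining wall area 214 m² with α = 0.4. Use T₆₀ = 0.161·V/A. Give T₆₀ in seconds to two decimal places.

Total absorption A = 171·0.31 + 171·0.66 + 44·0.04 + 214·0.4 = 253.23 m² sabins.
T₆₀ = 0.161 × 840 / 253.23 = 0.534 s.

0.53 s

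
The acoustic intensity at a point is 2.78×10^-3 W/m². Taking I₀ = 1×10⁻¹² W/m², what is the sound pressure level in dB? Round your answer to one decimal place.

94.4 dB

Dividing by I₀ shifts the exponent by 12: I/I₀ = 2.78×10^9.
L = 10·(0.4440 + 9) = 94.44 dB.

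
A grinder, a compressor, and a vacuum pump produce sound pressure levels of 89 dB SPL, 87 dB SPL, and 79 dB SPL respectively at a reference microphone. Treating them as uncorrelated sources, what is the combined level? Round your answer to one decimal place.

For uncorrelated sources the intensities add, so convert each level to linear form, sum, and take 10·log₁₀ of the total.
Σ 10^(L/10) = 10^(89/10) + 10^(87/10) + 10^(79/10) = 1.375e+09.
L_total = 10·log₁₀(1.375e+09) = 91.38 dB SPL.

91.4 dB SPL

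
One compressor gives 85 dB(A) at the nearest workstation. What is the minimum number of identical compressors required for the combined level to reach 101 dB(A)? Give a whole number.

N identical sources give L₁ + 10·log₁₀ N, so require 10·log₁₀ N ≥ 101 − 85 = 16.0 dB.
N ≥ 10^(16.0/10) = 39.811, so N = 40.

40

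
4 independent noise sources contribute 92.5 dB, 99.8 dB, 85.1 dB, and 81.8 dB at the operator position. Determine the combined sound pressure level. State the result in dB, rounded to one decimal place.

100.7 dB

For uncorrelated sources the intensities add, so convert each level to linear form, sum, and take 10·log₁₀ of the total.
Σ 10^(L/10) = 10^(92.5/10) + 10^(99.8/10) + 10^(85.1/10) + 10^(81.8/10) = 1.180e+10.
L_total = 10·log₁₀(1.180e+10) = 100.72 dB.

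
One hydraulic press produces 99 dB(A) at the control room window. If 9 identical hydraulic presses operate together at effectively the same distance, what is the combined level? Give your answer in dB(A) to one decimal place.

L_total = L₁ + 10·log₁₀ N for N identical incoherent sources.
L_total = 99 + 10·log₁₀(9) = 99 + 9.542 = 108.54 dB(A).

108.5 dB(A)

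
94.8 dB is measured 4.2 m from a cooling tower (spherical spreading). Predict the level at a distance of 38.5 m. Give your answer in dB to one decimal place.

Spherical spreading from a point source gives a 20·log₁₀(r₂/r₁) drop.
L₂ = 94.8 − 20·log₁₀(38.5/4.2) = 94.8 − 19.244 = 75.56 dB.

75.6 dB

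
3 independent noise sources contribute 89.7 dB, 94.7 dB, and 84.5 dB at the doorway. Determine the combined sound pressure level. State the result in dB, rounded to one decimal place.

For uncorrelated sources the intensities add, so convert each level to linear form, sum, and take 10·log₁₀ of the total.
Σ 10^(L/10) = 10^(89.7/10) + 10^(94.7/10) + 10^(84.5/10) = 4.166e+09.
L_total = 10·log₁₀(4.166e+09) = 96.20 dB.

96.2 dB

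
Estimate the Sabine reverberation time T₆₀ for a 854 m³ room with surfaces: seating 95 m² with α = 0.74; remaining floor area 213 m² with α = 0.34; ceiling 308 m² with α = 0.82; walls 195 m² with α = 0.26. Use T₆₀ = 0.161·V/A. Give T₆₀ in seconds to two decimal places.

0.31 s

Total absorption A = 95·0.74 + 213·0.34 + 308·0.82 + 195·0.26 = 445.98 m² sabins.
T₆₀ = 0.161 × 854 / 445.98 = 0.308 s.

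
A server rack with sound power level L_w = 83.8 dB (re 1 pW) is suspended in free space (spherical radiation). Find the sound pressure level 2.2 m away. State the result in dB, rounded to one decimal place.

The power spreads over a sphere of area 4π·r², so L_p = L_w − 10·log₁₀(4π·r²).
4π·r² = 60.82 m², 10·log₁₀ of that is 17.841 dB.
L_p = 83.8 − 17.841 = 65.96 dB.

66.0 dB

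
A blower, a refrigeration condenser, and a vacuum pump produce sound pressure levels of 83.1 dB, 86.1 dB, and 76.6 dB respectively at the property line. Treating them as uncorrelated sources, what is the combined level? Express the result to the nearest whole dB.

Incoherent sources combine by intensity addition: L_total = 10·log₁₀(Σ 10^(L_i/10)).
Σ 10^(L/10) = 10^(83.1/10) + 10^(86.1/10) + 10^(76.6/10) = 6.573e+08.
L_total = 10·log₁₀(6.573e+08) = 88.18 dB.

88 dB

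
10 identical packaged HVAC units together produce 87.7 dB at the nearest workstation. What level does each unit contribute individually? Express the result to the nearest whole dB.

For N identical incoherent sources L_total = L₁ + 10·log₁₀ N, so L₁ = 87.7 − 10·log₁₀(10) = 87.7 − 10.000.

78 dB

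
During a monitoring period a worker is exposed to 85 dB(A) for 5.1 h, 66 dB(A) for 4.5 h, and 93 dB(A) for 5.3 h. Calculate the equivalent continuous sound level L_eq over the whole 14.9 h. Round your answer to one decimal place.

89.1 dB(A)

L_eq = 10·log₁₀[(1/T)·Σ tᵢ·10^(Lᵢ/10)] with T = 14.9 h.
Σ tᵢ·10^(Lᵢ/10) = 5.1·10^(85/10) + 4.5·10^(66/10) + 5.3·10^(93/10) = 1.221e+10.
L_eq = 10·log₁₀(1.221e+10/14.9) = 89.13 dB(A).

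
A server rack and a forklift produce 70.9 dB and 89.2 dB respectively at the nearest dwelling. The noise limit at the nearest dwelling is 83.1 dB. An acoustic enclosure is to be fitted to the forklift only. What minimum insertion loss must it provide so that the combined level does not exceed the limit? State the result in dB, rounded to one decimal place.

6.4 dB

Fixed contribution from the other source: Σ 10^(L/10) = 10^(70.9/10) = 1.230e+07 (70.90 dB).
The limit corresponds to 10^(83.1/10) = 2.042e+08; subtracting the fixed part leaves 1.919e+08 for the forklift, i.e. 82.83 dB.
So the forklift must be reduced from 89.2 to 82.83 dB: IL = 6.37 dB.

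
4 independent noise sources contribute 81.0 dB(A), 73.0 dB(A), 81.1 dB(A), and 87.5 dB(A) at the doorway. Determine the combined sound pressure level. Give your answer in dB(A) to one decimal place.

89.2 dB(A)

Incoherent sources combine by intensity addition: L_total = 10·log₁₀(Σ 10^(L_i/10)).
Σ 10^(L/10) = 10^(81.0/10) + 10^(73.0/10) + 10^(81.1/10) + 10^(87.5/10) = 8.370e+08.
L_total = 10·log₁₀(8.370e+08) = 89.23 dB(A).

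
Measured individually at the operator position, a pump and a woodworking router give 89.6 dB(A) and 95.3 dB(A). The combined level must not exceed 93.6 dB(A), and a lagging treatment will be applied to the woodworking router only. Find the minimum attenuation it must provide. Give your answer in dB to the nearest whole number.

Fixed contribution from the other source: Σ 10^(L/10) = 10^(89.6/10) = 9.120e+08 (89.60 dB(A)).
The limit corresponds to 10^(93.6/10) = 2.291e+09; subtracting the fixed part leaves 1.379e+09 for the woodworking router, i.e. 91.40 dB(A).
Required insertion loss = 95.3 − 91.40 = 3.90 dB.

4 dB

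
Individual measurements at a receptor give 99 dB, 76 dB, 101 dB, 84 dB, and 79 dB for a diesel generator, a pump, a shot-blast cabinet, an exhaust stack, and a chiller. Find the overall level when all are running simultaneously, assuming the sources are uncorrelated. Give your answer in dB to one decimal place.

For uncorrelated sources the intensities add, so convert each level to linear form, sum, and take 10·log₁₀ of the total.
Σ 10^(L/10) = 10^(99/10) + 10^(76/10) + 10^(101/10) + 10^(84/10) + 10^(79/10) = 2.090e+10.
L_total = 10·log₁₀(2.090e+10) = 103.20 dB.

103.2 dB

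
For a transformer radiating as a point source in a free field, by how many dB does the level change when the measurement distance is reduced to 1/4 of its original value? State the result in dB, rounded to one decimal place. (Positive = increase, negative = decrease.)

Point-source spreading: ΔL = −20·log₁₀(r₂/r₁).
ΔL = −20·log₁₀(0.25) = +12.04 dB.

+12.0 dB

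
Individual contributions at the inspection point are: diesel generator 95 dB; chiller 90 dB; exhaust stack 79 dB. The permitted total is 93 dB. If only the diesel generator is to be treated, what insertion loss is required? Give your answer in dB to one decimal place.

Everything except the diesel generator sums to 10^(90/10) + 10^(79/10) = 1.079e+09 in linear terms, 90.33 dB.
To meet 93 dB overall, the treated diesel generator may contribute at most 10^(93/10) − 1.079e+09 = 9.158e+08, i.e. 89.62 dB.
Required insertion loss = 95 − 89.62 = 5.38 dB.

5.4 dB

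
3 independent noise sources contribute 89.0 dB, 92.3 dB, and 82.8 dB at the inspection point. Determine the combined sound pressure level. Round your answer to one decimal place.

94.3 dB

For uncorrelated sources the intensities add, so convert each level to linear form, sum, and take 10·log₁₀ of the total.
Σ 10^(L/10) = 10^(89.0/10) + 10^(92.3/10) + 10^(82.8/10) = 2.683e+09.
L_total = 10·log₁₀(2.683e+09) = 94.29 dB.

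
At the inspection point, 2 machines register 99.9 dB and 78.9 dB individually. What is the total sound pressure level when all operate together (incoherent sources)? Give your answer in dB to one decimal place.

99.9 dB

For uncorrelated sources the intensities add, so convert each level to linear form, sum, and take 10·log₁₀ of the total.
Σ 10^(L/10) = 10^(99.9/10) + 10^(78.9/10) = 9.850e+09.
L_total = 10·log₁₀(9.850e+09) = 99.93 dB.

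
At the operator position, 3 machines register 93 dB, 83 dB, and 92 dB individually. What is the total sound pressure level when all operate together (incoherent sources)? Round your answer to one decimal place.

For uncorrelated sources the intensities add, so convert each level to linear form, sum, and take 10·log₁₀ of the total.
Σ 10^(L/10) = 10^(93/10) + 10^(83/10) + 10^(92/10) = 3.780e+09.
L_total = 10·log₁₀(3.780e+09) = 95.77 dB.

95.8 dB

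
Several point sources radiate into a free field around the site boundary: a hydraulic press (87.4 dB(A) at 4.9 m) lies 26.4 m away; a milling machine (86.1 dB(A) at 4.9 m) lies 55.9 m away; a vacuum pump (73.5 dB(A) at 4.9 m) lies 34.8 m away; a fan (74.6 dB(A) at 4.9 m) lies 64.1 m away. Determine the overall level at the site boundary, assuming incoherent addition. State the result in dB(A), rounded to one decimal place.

Apply inverse-square spreading to bring every level to the receiver, then sum 10^(L/10).
hydraulic press: 87.4 − 20·log₁₀(26.4/4.9) = 87.4 − 14.63 = 72.77 dB(A).
milling machine: 86.1 − 20·log₁₀(55.9/4.9) = 86.1 − 21.14 = 64.96 dB(A).
vacuum pump: 73.5 − 20·log₁₀(34.8/4.9) = 73.5 − 17.03 = 56.47 dB(A).
fan: 74.6 − 20·log₁₀(64.1/4.9) = 74.6 − 22.33 = 52.27 dB(A).
Σ 10^(L/10) = 2.267e+07 → L_total = 10·log₁₀(2.267e+07) = 73.56 dB(A).

73.6 dB(A)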